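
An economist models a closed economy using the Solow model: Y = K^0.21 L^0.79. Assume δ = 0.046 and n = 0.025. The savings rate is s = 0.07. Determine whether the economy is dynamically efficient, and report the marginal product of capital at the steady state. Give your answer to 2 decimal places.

dynamically efficient; MPK ≈ 0.21

Break-even investment rate: n + δ = 0.025 + 0.046 = 0.071.
Steady-state k*: s·k^0.21 = 0.071·k gives k* = (0.07/0.071)^(1/0.79) ≈ 0.9822.
MPK = 0.21·0.9822^(-0.79) ≈ 0.2130.
MPK > n+δ = 0.071, so the economy is dynamically efficient (under-saving).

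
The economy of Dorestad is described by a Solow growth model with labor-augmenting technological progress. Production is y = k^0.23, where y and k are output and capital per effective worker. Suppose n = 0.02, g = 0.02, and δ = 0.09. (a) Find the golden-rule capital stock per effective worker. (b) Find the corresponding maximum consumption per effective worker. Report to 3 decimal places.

(a) k_gold ≈ 2.098; (b) c_gold ≈ 0.913

Capital per effective worker breaks even when investment replaces (n + g + δ)·k; here n + g + δ = 0.13.
Golden rule sets MPK = n+g+δ: 0.23·k^(0.23−1) = 0.13, so k_gold = (0.23/0.13)^(1/0.77) ≈ 2.0980.
y_gold = 2.0980^0.23 ≈ 1.1858; c_gold = y_gold − 0.13·k_gold ≈ 0.9131.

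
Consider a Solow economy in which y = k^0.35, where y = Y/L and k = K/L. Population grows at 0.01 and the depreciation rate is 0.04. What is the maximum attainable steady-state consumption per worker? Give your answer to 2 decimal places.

c_gold ≈ 1.85

Break-even investment rate: n + δ = 0.01 + 0.04 = 0.05.
Maximizing c = f(k) − (n+δ)·k gives f'(k) = n+δ, i.e. 0.35·k^(0.35−1) = 0.05, so k_gold = (0.35/0.05)^(1/0.65) ≈ 19.9596.
y_gold = 19.9596^0.35 ≈ 2.8514.
c_gold = y_gold − (n+δ)·k_gold = 2.8514 − 0.05·19.9596 ≈ 1.8534.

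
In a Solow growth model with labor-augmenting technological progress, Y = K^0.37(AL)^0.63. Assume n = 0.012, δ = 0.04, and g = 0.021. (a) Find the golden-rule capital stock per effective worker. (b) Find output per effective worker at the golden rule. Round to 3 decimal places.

The effective depreciation rate is n + g + δ = 0.012 + 0.021 + 0.04 = 0.073.
Setting f'(k) = n+g+δ gives 0.37·k^(0.37−1) = 0.073, hence k_gold = (0.37/0.073)^(1/0.63) ≈ 13.1479.
y_gold = 13.1479^0.37 ≈ 2.5940.

(a) k_gold ≈ 13.148; (b) y_gold ≈ 2.594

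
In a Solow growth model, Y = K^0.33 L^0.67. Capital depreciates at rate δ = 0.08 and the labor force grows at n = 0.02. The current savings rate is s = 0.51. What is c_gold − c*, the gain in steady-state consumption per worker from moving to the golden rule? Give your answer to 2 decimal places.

n + δ = 0.02 + 0.08 = 0.1.
Current steady state (s = 0.51): k* = (0.51/0.1)^(1/0.67) ≈ 11.3782, y* = 11.3782^0.33 ≈ 2.2310, c* = (1−0.51)·2.2310 ≈ 1.0932.
Maximizing c = f(k) − (n+δ)·k gives f'(k) = n+δ, i.e. 0.33·k^(0.33−1) = 0.1, so k_gold = (0.33/0.1)^(1/0.67) ≈ 5.9416.
y_gold = 5.9416^0.33 ≈ 1.8005, c_gold = y_gold − 0.1·k_gold ≈ 1.2063.
Gain: Δc = 1.2063 − 1.0932 ≈ 0.1131.

Δc ≈ 0.11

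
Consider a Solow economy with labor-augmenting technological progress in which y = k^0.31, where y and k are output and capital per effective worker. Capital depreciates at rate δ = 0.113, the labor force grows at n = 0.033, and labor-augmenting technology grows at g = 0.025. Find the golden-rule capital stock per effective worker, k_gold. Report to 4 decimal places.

Break-even investment rate: n + g + δ = 0.033 + 0.025 + 0.113 = 0.171.
At the golden rule the marginal product of capital equals n+g+δ: 0.31·k^(0.31−1) = 0.171. Solving, k_gold = (0.31/0.171)^(1/0.69) ≈ 2.3683.

k_gold ≈ 2.3683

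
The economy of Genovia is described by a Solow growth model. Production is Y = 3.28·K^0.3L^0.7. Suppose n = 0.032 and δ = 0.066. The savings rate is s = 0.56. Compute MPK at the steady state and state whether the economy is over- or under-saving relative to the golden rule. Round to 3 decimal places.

Capital per worker breaks even when investment replaces (n + δ)·k; here n + δ = 0.098.
Steady-state k*: s·A·k^0.3 = 0.098·k gives k* = (0.56·3.28/0.098)^(1/0.7) ≈ 65.8168.
MPK = 0.3·3.28·65.8168^(-0.7) ≈ 0.0525.
MPK < n+δ = 0.098, so the economy is dynamically inefficient (over-saving).

over-saving; MPK ≈ 0.052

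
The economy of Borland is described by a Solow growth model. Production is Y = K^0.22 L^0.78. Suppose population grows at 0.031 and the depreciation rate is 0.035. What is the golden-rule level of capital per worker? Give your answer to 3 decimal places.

k_gold ≈ 4.681

The effective depreciation rate is n + δ = 0.031 + 0.035 = 0.066.
Setting f'(k) = n+δ gives 0.22·k^(0.22−1) = 0.066, hence k_gold = (0.22/0.066)^(1/0.78) ≈ 4.6812.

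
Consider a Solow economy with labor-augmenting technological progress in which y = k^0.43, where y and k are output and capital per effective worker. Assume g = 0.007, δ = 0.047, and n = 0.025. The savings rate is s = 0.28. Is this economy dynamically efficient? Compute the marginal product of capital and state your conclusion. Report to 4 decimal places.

Break-even investment rate: n + g + δ = 0.025 + 0.007 + 0.047 = 0.079.
Steady-state k*: s·k^0.43 = 0.079·k gives k* = (0.28/0.079)^(1/0.57) ≈ 9.2064.
MPK = 0.43·9.2064^(-0.57) ≈ 0.1213.
MPK > n+g+δ = 0.079, so the economy is dynamically efficient (under-saving).

dynamically efficient; MPK ≈ 0.1213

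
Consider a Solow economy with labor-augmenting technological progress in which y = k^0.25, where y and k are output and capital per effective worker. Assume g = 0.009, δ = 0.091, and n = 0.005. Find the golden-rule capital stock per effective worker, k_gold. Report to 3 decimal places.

k_gold ≈ 3.179

The effective depreciation rate is n + g + δ = 0.005 + 0.009 + 0.091 = 0.105.
Setting f'(k) = n+g+δ gives 0.25·k^(0.25−1) = 0.105, hence k_gold = (0.25/0.105)^(1/0.75) ≈ 3.1793.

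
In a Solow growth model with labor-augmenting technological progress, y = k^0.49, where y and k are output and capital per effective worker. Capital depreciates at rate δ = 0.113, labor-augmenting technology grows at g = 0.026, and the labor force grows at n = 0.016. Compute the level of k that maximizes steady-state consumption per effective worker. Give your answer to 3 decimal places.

n + g + δ = 0.016 + 0.026 + 0.113 = 0.155.
At the golden rule the marginal product of capital equals n+g+δ: 0.49·k^(0.49−1) = 0.155. Solving, k_gold = (0.49/0.155)^(1/0.51) ≈ 9.5527.

k_gold ≈ 9.553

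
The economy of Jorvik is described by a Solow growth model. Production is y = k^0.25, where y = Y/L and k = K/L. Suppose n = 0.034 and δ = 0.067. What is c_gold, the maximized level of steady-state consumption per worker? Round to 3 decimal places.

Break-even investment rate: n + δ = 0.034 + 0.067 = 0.101.
Setting f'(k) = n+δ gives 0.25·k^(0.25−1) = 0.101, hence k_gold = (0.25/0.101)^(1/0.75) ≈ 3.3483.
y_gold = 3.3483^0.25 ≈ 1.3527.
c_gold = y_gold − (n+δ)·k_gold = 1.3527 − 0.101·3.3483 ≈ 1.0145.

c_gold ≈ 1.015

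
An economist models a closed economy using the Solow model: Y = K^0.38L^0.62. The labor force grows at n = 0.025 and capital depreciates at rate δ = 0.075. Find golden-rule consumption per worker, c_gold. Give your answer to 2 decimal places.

c_gold ≈ 1.41

Break-even investment rate: n + δ = 0.025 + 0.075 = 0.1.
Golden rule sets MPK = n+δ: 0.38·k^(0.38−1) = 0.1, so k_gold = (0.38/0.1)^(1/0.62) ≈ 8.6126.
y_gold = 8.6126^0.38 ≈ 2.2665.
c_gold = y_gold − (n+δ)·k_gold = 2.2665 − 0.1·8.6126 ≈ 1.4052.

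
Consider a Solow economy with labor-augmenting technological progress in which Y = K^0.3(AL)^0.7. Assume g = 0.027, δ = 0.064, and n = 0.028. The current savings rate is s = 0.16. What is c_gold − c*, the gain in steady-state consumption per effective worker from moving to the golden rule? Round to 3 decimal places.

Δc ≈ 0.087

Capital per effective worker breaks even when investment replaces (n + g + δ)·k; here n + g + δ = 0.119.
Current steady state (s = 0.16): k* = (0.16/0.119)^(1/0.7) ≈ 1.5264, y* = 1.5264^0.3 ≈ 1.1353, c* = (1−0.16)·1.1353 ≈ 0.9536.
Golden rule sets MPK = n+g+δ: 0.3·k^(0.3−1) = 0.119, so k_gold = (0.3/0.119)^(1/0.7) ≈ 3.7469.
y_gold = 3.7469^0.3 ≈ 1.4863, c_gold = y_gold − 0.119·k_gold ≈ 1.0404.
Gain: Δc = 1.0404 − 0.9536 ≈ 0.0868.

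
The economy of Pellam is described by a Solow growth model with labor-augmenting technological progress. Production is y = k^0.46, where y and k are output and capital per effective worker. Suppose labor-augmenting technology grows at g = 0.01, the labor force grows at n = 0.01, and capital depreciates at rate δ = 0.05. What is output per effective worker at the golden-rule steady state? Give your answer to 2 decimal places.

y_gold ≈ 4.97

n + g + δ = 0.01 + 0.01 + 0.05 = 0.07.
At the golden rule the marginal product of capital equals n+g+δ: 0.46·k^(0.46−1) = 0.07. Solving, k_gold = (0.46/0.07)^(1/0.54) ≈ 32.6727.
Output: y_gold = k_gold^0.46 = 32.6727^0.46 ≈ 4.9719.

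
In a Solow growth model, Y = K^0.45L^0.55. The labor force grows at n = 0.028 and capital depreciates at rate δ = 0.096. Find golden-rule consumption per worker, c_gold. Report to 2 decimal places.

c_gold ≈ 1.58

The effective depreciation rate is n + δ = 0.028 + 0.096 = 0.124.
Golden rule sets MPK = n+δ: 0.45·k^(0.45−1) = 0.124, so k_gold = (0.45/0.124)^(1/0.55) ≈ 10.4184.
y_gold = 10.4184^0.45 ≈ 2.8709.
c_gold = y_gold − (n+δ)·k_gold = 2.8709 − 0.124·10.4184 ≈ 1.5790.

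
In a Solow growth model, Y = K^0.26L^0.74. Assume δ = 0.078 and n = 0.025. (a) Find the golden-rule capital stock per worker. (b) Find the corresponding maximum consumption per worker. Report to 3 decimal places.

Capital per worker breaks even when investment replaces (n + δ)·k; here n + δ = 0.103.
At the golden rule the marginal product of capital equals n+δ: 0.26·k^(0.26−1) = 0.103. Solving, k_gold = (0.26/0.103)^(1/0.74) ≈ 3.4948.
y_gold = 3.4948^0.26 ≈ 1.3845; c_gold = y_gold − 0.103·k_gold ≈ 1.0245.

(a) k_gold ≈ 3.495; (b) c_gold ≈ 1.025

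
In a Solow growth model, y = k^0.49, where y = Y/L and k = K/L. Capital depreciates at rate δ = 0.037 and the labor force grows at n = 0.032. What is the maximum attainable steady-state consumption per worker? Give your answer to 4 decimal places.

Capital per worker breaks even when investment replaces (n + δ)·k; here n + δ = 0.069.
At the golden rule the marginal product of capital equals n+δ: 0.49·k^(0.49−1) = 0.069. Solving, k_gold = (0.49/0.069)^(1/0.51) ≈ 46.6990.
y_gold = 46.6990^0.49 ≈ 6.5760.
c_gold = y_gold − (n+δ)·k_gold = 6.5760 − 0.069·46.6990 ≈ 3.3538.

c_gold ≈ 3.3538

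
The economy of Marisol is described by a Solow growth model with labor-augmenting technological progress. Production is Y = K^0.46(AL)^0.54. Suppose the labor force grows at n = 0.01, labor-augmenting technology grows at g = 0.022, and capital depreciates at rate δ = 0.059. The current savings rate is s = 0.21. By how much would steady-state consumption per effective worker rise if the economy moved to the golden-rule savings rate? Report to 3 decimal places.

Capital per effective worker breaks even when investment replaces (n + g + δ)·k; here n + g + δ = 0.091.
Current steady state (s = 0.21): k* = (0.21/0.091)^(1/0.54) ≈ 4.7049, y* = 4.7049^0.46 ≈ 2.0388, c* = (1−0.21)·2.0388 ≈ 1.6106.
Maximizing c = f(k) − (n+g+δ)·k gives f'(k) = n+g+δ, i.e. 0.46·k^(0.46−1) = 0.091, so k_gold = (0.46/0.091)^(1/0.54) ≈ 20.0992.
y_gold = 20.0992^0.46 ≈ 3.9761, c_gold = y_gold − 0.091·k_gold ≈ 2.1471.
Gain: Δc = 2.1471 − 1.6106 ≈ 0.5365.

Δc ≈ 0.536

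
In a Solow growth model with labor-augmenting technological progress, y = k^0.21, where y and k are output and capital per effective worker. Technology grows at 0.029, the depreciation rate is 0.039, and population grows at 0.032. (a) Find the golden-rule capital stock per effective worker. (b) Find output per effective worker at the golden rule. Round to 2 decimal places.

(a) k_gold ≈ 2.56; (b) y_gold ≈ 1.22

Break-even investment rate: n + g + δ = 0.032 + 0.029 + 0.039 = 0.1.
At the golden rule the marginal product of capital equals n+g+δ: 0.21·k^(0.21−1) = 0.1. Solving, k_gold = (0.21/0.1)^(1/0.79) ≈ 2.5578.
y_gold = 2.5578^0.21 ≈ 1.2180.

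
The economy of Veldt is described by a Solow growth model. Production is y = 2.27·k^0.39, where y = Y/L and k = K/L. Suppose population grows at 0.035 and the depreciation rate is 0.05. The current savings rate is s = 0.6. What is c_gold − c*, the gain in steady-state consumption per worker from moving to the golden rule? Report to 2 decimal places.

Δc ≈ 0.84

Capital per worker breaks even when investment replaces (n + δ)·k; here n + δ = 0.085.
Current steady state (s = 0.6): k* = (0.6·2.27/0.085)^(1/0.61) ≈ 94.4090, y* = 2.27·94.4090^0.39 ≈ 13.3746, c* = (1−0.6)·13.3746 ≈ 5.3498.
Setting f'(k) = n+δ gives 0.39·2.27·k^(0.39−1) = 0.085, hence k_gold = (0.39·2.27/0.085)^(1/0.61) ≈ 46.5923.
y_gold = 2.27·46.5923^0.39 ≈ 10.1547, c_gold = y_gold − 0.085·k_gold ≈ 6.1944.
Gain: Δc = 6.1944 − 5.3498 ≈ 0.8445.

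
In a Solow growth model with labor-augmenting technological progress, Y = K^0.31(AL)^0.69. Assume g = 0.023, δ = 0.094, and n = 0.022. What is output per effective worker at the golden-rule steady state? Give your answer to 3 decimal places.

Capital per effective worker breaks even when investment replaces (n + g + δ)·k; here n + g + δ = 0.139.
Maximizing c = f(k) − (n+g+δ)·k gives f'(k) = n+g+δ, i.e. 0.31·k^(0.31−1) = 0.139, so k_gold = (0.31/0.139)^(1/0.69) ≈ 3.1978.
Output: y_gold = k_gold^0.31 = 3.1978^0.31 ≈ 1.4338.

y_gold ≈ 1.434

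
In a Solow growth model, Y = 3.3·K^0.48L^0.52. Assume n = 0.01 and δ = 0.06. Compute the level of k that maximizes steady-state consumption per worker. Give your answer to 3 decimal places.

k_gold ≈ 402.819

Capital per worker breaks even when investment replaces (n + δ)·k; here n + δ = 0.07.
Maximizing c = f(k) − (n+δ)·k gives f'(k) = n+δ, i.e. 0.48·3.3·k^(0.48−1) = 0.07, so k_gold = (0.48·3.3/0.07)^(1/0.52) ≈ 402.8189.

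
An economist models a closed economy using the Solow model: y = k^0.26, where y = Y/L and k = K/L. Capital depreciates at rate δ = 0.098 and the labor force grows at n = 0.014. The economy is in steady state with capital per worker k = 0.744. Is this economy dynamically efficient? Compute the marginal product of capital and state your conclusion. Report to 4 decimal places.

dynamically efficient; MPK ≈ 0.3236

Capital per worker breaks even when investment replaces (n + δ)·k; here n + δ = 0.112.
MPK = 0.26·k^(0.26−1) = 0.26·0.744^(-0.74) ≈ 0.3236.
MPK > 0.112, so the economy is dynamically efficient (under-saving).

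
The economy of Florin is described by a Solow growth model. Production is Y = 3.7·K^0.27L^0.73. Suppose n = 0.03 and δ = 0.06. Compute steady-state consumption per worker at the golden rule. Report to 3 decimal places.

Break-even investment rate: n + δ = 0.03 + 0.06 = 0.09.
Setting f'(k) = n+δ gives 0.27·3.7·k^(0.27−1) = 0.09, hence k_gold = (0.27·3.7/0.09)^(1/0.73) ≈ 27.0364.
y_gold = 3.7·27.0364^0.27 ≈ 9.0121.
c_gold = y_gold − (n+δ)·k_gold = 9.0121 − 0.09·27.0364 ≈ 6.5789.

c_gold ≈ 6.579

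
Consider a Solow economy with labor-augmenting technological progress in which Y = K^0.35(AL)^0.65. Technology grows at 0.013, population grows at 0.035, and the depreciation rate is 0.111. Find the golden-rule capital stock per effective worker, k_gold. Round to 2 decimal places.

k_gold ≈ 3.37

The effective depreciation rate is n + g + δ = 0.035 + 0.013 + 0.111 = 0.159.
At the golden rule the marginal product of capital equals n+g+δ: 0.35·k^(0.35−1) = 0.159. Solving, k_gold = (0.35/0.159)^(1/0.65) ≈ 3.3666.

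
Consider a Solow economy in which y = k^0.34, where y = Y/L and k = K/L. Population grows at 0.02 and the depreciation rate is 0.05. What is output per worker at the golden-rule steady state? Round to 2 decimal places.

n + δ = 0.02 + 0.05 = 0.07.
Setting f'(k) = n+δ gives 0.34·k^(0.34−1) = 0.07, hence k_gold = (0.34/0.07)^(1/0.66) ≈ 10.9641.
Output: y_gold = k_gold^0.34 = 10.9641^0.34 ≈ 2.2573.

y_gold ≈ 2.26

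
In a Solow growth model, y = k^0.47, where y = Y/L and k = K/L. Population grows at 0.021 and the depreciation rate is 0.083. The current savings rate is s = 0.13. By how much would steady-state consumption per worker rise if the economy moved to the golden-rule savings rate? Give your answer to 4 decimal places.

n + δ = 0.021 + 0.083 = 0.104.
Current steady state (s = 0.13): k* = (0.13/0.104)^(1/0.53) ≈ 1.5235, y* = 1.5235^0.47 ≈ 1.2188, c* = (1−0.13)·1.2188 ≈ 1.0604.
At the golden rule the marginal product of capital equals n+δ: 0.47·k^(0.47−1) = 0.104. Solving, k_gold = (0.47/0.104)^(1/0.53) ≈ 17.2175.
y_gold = 17.2175^0.47 ≈ 3.8098, c_gold = y_gold − 0.104·k_gold ≈ 2.0192.
Gain: Δc = 2.0192 − 1.0604 ≈ 0.9588.

Δc ≈ 0.9588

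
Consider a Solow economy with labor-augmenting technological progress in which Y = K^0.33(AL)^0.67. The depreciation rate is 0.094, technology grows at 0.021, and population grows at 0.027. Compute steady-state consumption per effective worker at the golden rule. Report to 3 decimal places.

Capital per effective worker breaks even when investment replaces (n + g + δ)·k; here n + g + δ = 0.142.
At the golden rule the marginal product of capital equals n+g+δ: 0.33·k^(0.33−1) = 0.142. Solving, k_gold = (0.33/0.142)^(1/0.67) ≈ 3.5205.
y_gold = 3.5205^0.33 ≈ 1.5149.
c_gold = y_gold − (n+g+δ)·k_gold = 1.5149 − 0.142·3.5205 ≈ 1.0150.

c_gold ≈ 1.015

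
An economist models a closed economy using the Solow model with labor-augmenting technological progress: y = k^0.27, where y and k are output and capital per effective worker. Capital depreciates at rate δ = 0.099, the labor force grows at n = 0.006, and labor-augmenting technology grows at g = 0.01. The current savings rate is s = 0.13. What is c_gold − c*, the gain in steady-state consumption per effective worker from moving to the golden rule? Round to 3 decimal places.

Δc ≈ 0.091

n + g + δ = 0.006 + 0.01 + 0.099 = 0.115.
Current steady state (s = 0.13): k* = (0.13/0.115)^(1/0.73) ≈ 1.1829, y* = 1.1829^0.27 ≈ 1.0464, c* = (1−0.13)·1.0464 ≈ 0.9104.
At the golden rule the marginal product of capital equals n+g+δ: 0.27·k^(0.27−1) = 0.115. Solving, k_gold = (0.27/0.115)^(1/0.73) ≈ 3.2193.
y_gold = 3.2193^0.27 ≈ 1.3712, c_gold = y_gold − 0.115·k_gold ≈ 1.0010.
Gain: Δc = 1.0010 − 0.9104 ≈ 0.0906.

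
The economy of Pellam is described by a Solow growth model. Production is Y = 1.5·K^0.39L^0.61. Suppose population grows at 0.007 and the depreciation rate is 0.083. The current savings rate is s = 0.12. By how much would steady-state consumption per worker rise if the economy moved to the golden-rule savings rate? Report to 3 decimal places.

The effective depreciation rate is n + δ = 0.007 + 0.083 = 0.09.
Current steady state (s = 0.12): k* = (0.12·1.5/0.09)^(1/0.61) ≈ 3.1152, y* = 1.5·3.1152^0.39 ≈ 2.3364, c* = (1−0.12)·2.3364 ≈ 2.0561.
Setting f'(k) = n+δ gives 0.39·1.5·k^(0.39−1) = 0.09, hence k_gold = (0.39·1.5/0.09)^(1/0.61) ≈ 21.5102.
y_gold = 1.5·21.5102^0.39 ≈ 4.9639, c_gold = y_gold − 0.09·k_gold ≈ 3.0280.
Gain: Δc = 3.0280 − 2.0561 ≈ 0.9719.

Δc ≈ 0.972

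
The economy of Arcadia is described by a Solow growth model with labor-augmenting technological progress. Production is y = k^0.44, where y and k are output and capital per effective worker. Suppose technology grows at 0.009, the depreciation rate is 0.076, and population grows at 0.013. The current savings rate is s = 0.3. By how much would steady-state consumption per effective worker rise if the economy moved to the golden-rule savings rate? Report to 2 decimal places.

Δc ≈ 0.14

n + g + δ = 0.013 + 0.009 + 0.076 = 0.098.
Current steady state (s = 0.3): k* = (0.3/0.098)^(1/0.56) ≈ 7.3734, y* = 7.3734^0.44 ≈ 2.4087, c* = (1−0.3)·2.4087 ≈ 1.6861.
Golden rule sets MPK = n+g+δ: 0.44·k^(0.44−1) = 0.098, so k_gold = (0.44/0.098)^(1/0.56) ≈ 14.6114.
y_gold = 14.6114^0.44 ≈ 3.2543, c_gold = y_gold − 0.098·k_gold ≈ 1.8224.
Gain: Δc = 1.8224 − 1.6861 ≈ 0.1364.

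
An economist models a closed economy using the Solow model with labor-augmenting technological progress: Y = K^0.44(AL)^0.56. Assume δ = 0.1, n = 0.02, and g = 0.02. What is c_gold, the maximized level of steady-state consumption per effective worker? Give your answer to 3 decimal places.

c_gold ≈ 1.377

Break-even investment rate: n + g + δ = 0.02 + 0.02 + 0.1 = 0.14.
Setting f'(k) = n+g+δ gives 0.44·k^(0.44−1) = 0.14, hence k_gold = (0.44/0.14)^(1/0.56) ≈ 7.7282.
y_gold = 7.7282^0.44 ≈ 2.4590.
c_gold = y_gold − (n+g+δ)·k_gold = 2.4590 − 0.14·7.7282 ≈ 1.3770.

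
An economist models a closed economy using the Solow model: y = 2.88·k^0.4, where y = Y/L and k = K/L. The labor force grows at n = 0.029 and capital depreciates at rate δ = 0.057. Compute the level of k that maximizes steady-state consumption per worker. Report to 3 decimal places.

The effective depreciation rate is n + δ = 0.029 + 0.057 = 0.086.
Maximizing c = f(k) − (n+δ)·k gives f'(k) = n+δ, i.e. 0.4·2.88·k^(0.4−1) = 0.086, so k_gold = (0.4·2.88/0.086)^(1/0.6) ≈ 75.5539.

k_gold ≈ 75.554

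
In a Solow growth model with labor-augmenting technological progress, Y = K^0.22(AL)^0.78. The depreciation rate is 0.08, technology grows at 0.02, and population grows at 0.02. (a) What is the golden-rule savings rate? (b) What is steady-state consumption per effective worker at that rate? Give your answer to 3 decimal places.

(a) s_gold = 0.220; (b) c_gold ≈ 0.925

Capital per effective worker breaks even when investment replaces (n + g + δ)·k; here n + g + δ = 0.12.
For Cobb-Douglas, s_gold equals capital's share: s_gold = 0.22.
At the golden rule the marginal product of capital equals n+g+δ: 0.22·k^(0.22−1) = 0.12. Solving, k_gold = (0.22/0.12)^(1/0.78) ≈ 2.1751.
y_gold = 2.1751^0.22 ≈ 1.1864; c_gold = (1−0.22)·y_gold ≈ 0.9254.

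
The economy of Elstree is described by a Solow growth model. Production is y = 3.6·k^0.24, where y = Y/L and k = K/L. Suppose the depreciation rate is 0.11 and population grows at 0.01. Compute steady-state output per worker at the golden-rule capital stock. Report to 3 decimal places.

y_gold ≈ 6.715

Capital per worker breaks even when investment replaces (n + δ)·k; here n + δ = 0.12.
At the golden rule the marginal product of capital equals n+δ: 0.24·3.6·k^(0.24−1) = 0.12. Solving, k_gold = (0.24·3.6/0.12)^(1/0.76) ≈ 13.4298.
Output: y_gold = 3.6·k_gold^0.24 = 3.6·13.4298^0.24 ≈ 6.7149.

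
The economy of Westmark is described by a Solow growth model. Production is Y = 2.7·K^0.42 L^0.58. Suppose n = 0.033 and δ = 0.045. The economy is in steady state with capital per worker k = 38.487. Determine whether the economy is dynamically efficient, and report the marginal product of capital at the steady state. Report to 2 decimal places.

Break-even investment rate: n + δ = 0.033 + 0.045 = 0.078.
MPK = 0.42·2.7·k^(0.42−1) = 0.42·2.7·38.487^(-0.58) ≈ 0.1365.
MPK > 0.078, so the economy is dynamically efficient (under-saving).

dynamically efficient; MPK ≈ 0.14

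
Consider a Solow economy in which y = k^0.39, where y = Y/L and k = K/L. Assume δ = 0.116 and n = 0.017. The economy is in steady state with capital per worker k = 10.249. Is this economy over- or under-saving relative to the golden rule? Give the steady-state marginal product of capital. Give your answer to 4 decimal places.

Break-even investment rate: n + δ = 0.017 + 0.116 = 0.133.
MPK = 0.39·k^(0.39−1) = 0.39·10.249^(-0.61) ≈ 0.0943.
MPK < 0.133, so the economy is dynamically inefficient (over-saving).

over-saving; MPK ≈ 0.0943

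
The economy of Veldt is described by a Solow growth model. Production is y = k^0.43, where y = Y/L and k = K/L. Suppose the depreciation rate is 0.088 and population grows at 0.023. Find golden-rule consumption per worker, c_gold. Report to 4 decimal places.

c_gold ≈ 1.5833

n + δ = 0.023 + 0.088 = 0.111.
Setting f'(k) = n+δ gives 0.43·k^(0.43−1) = 0.111, hence k_gold = (0.43/0.111)^(1/0.57) ≈ 10.7605.
y_gold = 10.7605^0.43 ≈ 2.7777.
c_gold = y_gold − (n+δ)·k_gold = 2.7777 − 0.111·10.7605 ≈ 1.5833.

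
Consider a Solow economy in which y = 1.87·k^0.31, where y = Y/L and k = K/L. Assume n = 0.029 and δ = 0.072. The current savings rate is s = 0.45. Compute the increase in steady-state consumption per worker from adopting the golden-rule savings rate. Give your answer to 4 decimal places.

Capital per worker breaks even when investment replaces (n + δ)·k; here n + δ = 0.101.
Current steady state (s = 0.45): k* = (0.45·1.87/0.101)^(1/0.69) ≈ 21.5971, y* = 1.87·21.5971^0.31 ≈ 4.8473, c* = (1−0.45)·4.8473 ≈ 2.6660.
Maximizing c = f(k) − (n+δ)·k gives f'(k) = n+δ, i.e. 0.31·1.87·k^(0.31−1) = 0.101, so k_gold = (0.31·1.87/0.101)^(1/0.69) ≈ 12.5843.
y_gold = 1.87·12.5843^0.31 ≈ 4.1000, c_gold = y_gold − 0.101·k_gold ≈ 2.8290.
Gain: Δc = 2.8290 − 2.6660 ≈ 0.1630.

Δc ≈ 0.1630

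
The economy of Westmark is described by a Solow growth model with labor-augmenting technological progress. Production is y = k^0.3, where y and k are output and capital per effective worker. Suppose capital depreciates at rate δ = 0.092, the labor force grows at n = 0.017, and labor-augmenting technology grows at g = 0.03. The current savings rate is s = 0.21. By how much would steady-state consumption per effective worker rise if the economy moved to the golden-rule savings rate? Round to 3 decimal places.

Capital per effective worker breaks even when investment replaces (n + g + δ)·k; here n + g + δ = 0.139.
Current steady state (s = 0.21): k* = (0.21/0.139)^(1/0.7) ≈ 1.8030, y* = 1.8030^0.3 ≈ 1.1934, c* = (1−0.21)·1.1934 ≈ 0.9428.
Setting f'(k) = n+g+δ gives 0.3·k^(0.3−1) = 0.139, hence k_gold = (0.3/0.139)^(1/0.7) ≈ 3.0012.
y_gold = 3.0012^0.3 ≈ 1.3906, c_gold = y_gold − 0.139·k_gold ≈ 0.9734.
Gain: Δc = 0.9734 − 0.9428 ≈ 0.0306.

Δc ≈ 0.031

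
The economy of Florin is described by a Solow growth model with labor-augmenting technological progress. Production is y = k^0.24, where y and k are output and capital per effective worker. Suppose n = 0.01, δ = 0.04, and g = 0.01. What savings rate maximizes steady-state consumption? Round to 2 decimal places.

Capital per effective worker breaks even when investment replaces (n + g + δ)·k; here n + g + δ = 0.06.
At the golden rule MPK = n+g+δ, and in any Cobb-Douglas steady state s = (n+g+δ)·k/y = MPK·k/y = capital's share 0.24.

s_gold = 0.24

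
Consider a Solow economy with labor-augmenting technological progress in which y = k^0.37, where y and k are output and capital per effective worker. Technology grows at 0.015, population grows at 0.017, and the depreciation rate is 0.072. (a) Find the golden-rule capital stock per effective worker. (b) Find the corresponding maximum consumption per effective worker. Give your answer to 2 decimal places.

n + g + δ = 0.017 + 0.015 + 0.072 = 0.104.
At the golden rule the marginal product of capital equals n+g+δ: 0.37·k^(0.37−1) = 0.104. Solving, k_gold = (0.37/0.104)^(1/0.63) ≈ 7.4967.
y_gold = 7.4967^0.37 ≈ 2.1072; c_gold = y_gold − 0.104·k_gold ≈ 1.3275.

(a) k_gold ≈ 7.50; (b) c_gold ≈ 1.33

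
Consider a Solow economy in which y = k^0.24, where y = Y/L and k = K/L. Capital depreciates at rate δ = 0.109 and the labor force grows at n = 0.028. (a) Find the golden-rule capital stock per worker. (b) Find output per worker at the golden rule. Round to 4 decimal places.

(a) k_gold ≈ 2.0911; (b) y_gold ≈ 1.1937

Capital per worker breaks even when investment replaces (n + δ)·k; here n + δ = 0.137.
Maximizing c = f(k) − (n+δ)·k gives f'(k) = n+δ, i.e. 0.24·k^(0.24−1) = 0.137, so k_gold = (0.24/0.137)^(1/0.76) ≈ 2.0911.
y_gold = 2.0911^0.24 ≈ 1.1937.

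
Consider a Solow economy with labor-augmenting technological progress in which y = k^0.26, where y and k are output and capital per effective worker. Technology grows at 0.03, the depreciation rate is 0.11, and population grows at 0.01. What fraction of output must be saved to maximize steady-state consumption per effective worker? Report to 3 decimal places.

s_gold = 0.260

Capital per effective worker breaks even when investment replaces (n + g + δ)·k; here n + g + δ = 0.15.
At the golden rule MPK = n+g+δ, and in any Cobb-Douglas steady state s = (n+g+δ)·k/y = MPK·k/y = capital's share 0.26.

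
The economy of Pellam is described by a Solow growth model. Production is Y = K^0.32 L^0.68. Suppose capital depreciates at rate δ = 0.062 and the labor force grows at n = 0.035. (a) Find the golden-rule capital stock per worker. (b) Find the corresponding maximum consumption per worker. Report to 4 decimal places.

(a) k_gold ≈ 5.7852; (b) c_gold ≈ 1.1925

The effective depreciation rate is n + δ = 0.035 + 0.062 = 0.097.
Golden rule sets MPK = n+δ: 0.32·k^(0.32−1) = 0.097, so k_gold = (0.32/0.097)^(1/0.68) ≈ 5.7852.
y_gold = 5.7852^0.32 ≈ 1.7536; c_gold = y_gold − 0.097·k_gold ≈ 1.1925.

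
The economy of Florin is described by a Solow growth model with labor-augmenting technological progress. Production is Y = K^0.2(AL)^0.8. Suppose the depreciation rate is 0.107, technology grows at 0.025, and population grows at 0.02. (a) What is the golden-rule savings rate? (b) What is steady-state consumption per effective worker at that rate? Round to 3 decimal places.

Break-even investment rate: n + g + δ = 0.02 + 0.025 + 0.107 = 0.152.
For Cobb-Douglas, s_gold equals capital's share: s_gold = 0.2.
At the golden rule the marginal product of capital equals n+g+δ: 0.2·k^(0.2−1) = 0.152. Solving, k_gold = (0.2/0.152)^(1/0.8) ≈ 1.4092.
y_gold = 1.4092^0.2 ≈ 1.0710; c_gold = (1−0.2)·y_gold ≈ 0.8568.

(a) s_gold = 0.200; (b) c_gold ≈ 0.857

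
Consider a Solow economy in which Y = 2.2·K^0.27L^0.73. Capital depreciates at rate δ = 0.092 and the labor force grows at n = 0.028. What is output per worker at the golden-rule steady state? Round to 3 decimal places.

y_gold ≈ 3.975

Capital per worker breaks even when investment replaces (n + δ)·k; here n + δ = 0.12.
Maximizing c = f(k) − (n+δ)·k gives f'(k) = n+δ, i.e. 0.27·2.2·k^(0.27−1) = 0.12, so k_gold = (0.27·2.2/0.12)^(1/0.73) ≈ 8.9436.
Output: y_gold = 2.2·k_gold^0.27 = 2.2·8.9436^0.27 ≈ 3.9749.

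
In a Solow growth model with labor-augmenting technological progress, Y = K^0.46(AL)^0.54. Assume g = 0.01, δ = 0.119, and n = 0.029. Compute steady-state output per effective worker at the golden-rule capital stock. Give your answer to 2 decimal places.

The effective depreciation rate is n + g + δ = 0.029 + 0.01 + 0.119 = 0.158.
At the golden rule the marginal product of capital equals n+g+δ: 0.46·k^(0.46−1) = 0.158. Solving, k_gold = (0.46/0.158)^(1/0.54) ≈ 7.2351.
Output: y_gold = k_gold^0.46 = 7.2351^0.46 ≈ 2.4851.

y_gold ≈ 2.49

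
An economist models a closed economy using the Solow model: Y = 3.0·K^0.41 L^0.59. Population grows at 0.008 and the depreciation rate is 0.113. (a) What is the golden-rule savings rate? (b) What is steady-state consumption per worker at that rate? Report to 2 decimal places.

Break-even investment rate: n + δ = 0.008 + 0.113 = 0.121.
For Cobb-Douglas, s_gold equals capital's share: s_gold = 0.41.
Maximizing c = f(k) − (n+δ)·k gives f'(k) = n+δ, i.e. 0.41·3.0·k^(0.41−1) = 0.121, so k_gold = (0.41·3.0/0.121)^(1/0.59) ≈ 50.9310.
y_gold = 3.0·50.9310^0.41 ≈ 15.0309; c_gold = (1−0.41)·y_gold ≈ 8.8682.

(a) s_gold = 0.41; (b) c_gold ≈ 8.87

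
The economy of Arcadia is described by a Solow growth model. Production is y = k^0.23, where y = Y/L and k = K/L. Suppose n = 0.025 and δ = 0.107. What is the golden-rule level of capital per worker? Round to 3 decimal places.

Break-even investment rate: n + δ = 0.025 + 0.107 = 0.132.
Maximizing c = f(k) − (n+δ)·k gives f'(k) = n+δ, i.e. 0.23·k^(0.23−1) = 0.132, so k_gold = (0.23/0.132)^(1/0.77) ≈ 2.0568.

k_gold ≈ 2.057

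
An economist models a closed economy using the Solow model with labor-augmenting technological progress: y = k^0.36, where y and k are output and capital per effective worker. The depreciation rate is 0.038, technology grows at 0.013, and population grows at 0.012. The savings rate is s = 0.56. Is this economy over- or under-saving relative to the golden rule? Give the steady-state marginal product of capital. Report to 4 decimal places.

over-saving; MPK ≈ 0.0405

n + g + δ = 0.012 + 0.013 + 0.038 = 0.063.
Steady-state k*: s·k^0.36 = 0.063·k gives k* = (0.56/0.063)^(1/0.64) ≈ 30.3790.
MPK = 0.36·30.3790^(-0.64) ≈ 0.0405.
MPK < n+g+δ = 0.063, so the economy is dynamically inefficient (over-saving).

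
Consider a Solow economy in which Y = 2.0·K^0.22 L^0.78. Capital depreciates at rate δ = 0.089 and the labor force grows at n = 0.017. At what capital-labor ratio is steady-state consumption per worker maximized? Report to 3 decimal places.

k_gold ≈ 6.201

n + δ = 0.017 + 0.089 = 0.106.
Golden rule sets MPK = n+δ: 0.22·2.0·k^(0.22−1) = 0.106, so k_gold = (0.22·2.0/0.106)^(1/0.78) ≈ 6.2015.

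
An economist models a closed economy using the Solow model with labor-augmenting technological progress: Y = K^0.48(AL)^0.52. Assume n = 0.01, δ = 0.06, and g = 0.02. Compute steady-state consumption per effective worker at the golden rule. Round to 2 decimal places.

Break-even investment rate: n + g + δ = 0.01 + 0.02 + 0.06 = 0.09.
Golden rule sets MPK = n+g+δ: 0.48·k^(0.48−1) = 0.09, so k_gold = (0.48/0.09)^(1/0.52) ≈ 25.0077.
y_gold = 25.0077^0.48 ≈ 4.6890.
c_gold = y_gold − (n+g+δ)·k_gold = 4.6890 − 0.09·25.0077 ≈ 2.4383.

c_gold ≈ 2.44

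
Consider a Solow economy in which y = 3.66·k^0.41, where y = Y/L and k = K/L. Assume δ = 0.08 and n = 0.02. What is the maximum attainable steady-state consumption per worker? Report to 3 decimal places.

c_gold ≈ 14.182

The effective depreciation rate is n + δ = 0.02 + 0.08 = 0.1.
Setting f'(k) = n+δ gives 0.41·3.66·k^(0.41−1) = 0.1, hence k_gold = (0.41·3.66/0.1)^(1/0.59) ≈ 98.5529.
y_gold = 3.66·98.5529^0.41 ≈ 24.0373.
c_gold = y_gold − (n+δ)·k_gold = 24.0373 − 0.1·98.5529 ≈ 14.1820.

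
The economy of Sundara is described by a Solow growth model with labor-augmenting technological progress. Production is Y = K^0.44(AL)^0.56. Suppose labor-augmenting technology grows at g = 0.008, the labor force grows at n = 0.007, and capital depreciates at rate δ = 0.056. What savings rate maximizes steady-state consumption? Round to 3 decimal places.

s_gold = 0.440

Capital per effective worker breaks even when investment replaces (n + g + δ)·k; here n + g + δ = 0.071.
At the golden rule MPK = n+g+δ, and in any Cobb-Douglas steady state s = (n+g+δ)·k/y = MPK·k/y = capital's share 0.44.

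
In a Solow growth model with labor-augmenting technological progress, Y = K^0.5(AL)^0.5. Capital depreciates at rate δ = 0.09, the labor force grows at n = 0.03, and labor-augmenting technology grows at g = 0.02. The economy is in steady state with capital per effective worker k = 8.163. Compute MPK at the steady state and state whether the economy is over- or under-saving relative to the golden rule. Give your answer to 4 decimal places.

n + g + δ = 0.03 + 0.02 + 0.09 = 0.14.
MPK = 0.5·k^(0.5−1) = 0.5·8.163^(-0.5) ≈ 0.1750.
MPK > 0.14, so the economy is dynamically efficient (under-saving).

under-saving; MPK ≈ 0.1750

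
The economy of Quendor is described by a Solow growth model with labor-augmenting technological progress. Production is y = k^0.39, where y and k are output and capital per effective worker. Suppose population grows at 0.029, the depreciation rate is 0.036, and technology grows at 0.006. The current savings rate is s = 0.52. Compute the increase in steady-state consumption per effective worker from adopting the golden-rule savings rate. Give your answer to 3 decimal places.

Capital per effective worker breaks even when investment replaces (n + g + δ)·k; here n + g + δ = 0.071.
Current steady state (s = 0.52): k* = (0.52/0.071)^(1/0.61) ≈ 26.1586, y* = 26.1586^0.39 ≈ 3.5717, c* = (1−0.52)·3.5717 ≈ 1.7144.
Maximizing c = f(k) − (n+g+δ)·k gives f'(k) = n+g+δ, i.e. 0.39·k^(0.39−1) = 0.071, so k_gold = (0.39/0.071)^(1/0.61) ≈ 16.3229.
y_gold = 16.3229^0.39 ≈ 2.9716, c_gold = y_gold − 0.071·k_gold ≈ 1.8127.
Gain: Δc = 1.8127 − 1.7144 ≈ 0.0983.

Δc ≈ 0.098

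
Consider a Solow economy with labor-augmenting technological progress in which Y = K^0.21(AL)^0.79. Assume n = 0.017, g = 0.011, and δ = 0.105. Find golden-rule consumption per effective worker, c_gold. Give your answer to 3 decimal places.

c_gold ≈ 0.892

The effective depreciation rate is n + g + δ = 0.017 + 0.011 + 0.105 = 0.133.
Maximizing c = f(k) − (n+g+δ)·k gives f'(k) = n+g+δ, i.e. 0.21·k^(0.21−1) = 0.133, so k_gold = (0.21/0.133)^(1/0.79) ≈ 1.7828.
y_gold = 1.7828^0.21 ≈ 1.1291.
c_gold = y_gold − (n+g+δ)·k_gold = 1.1291 − 0.133·1.7828 ≈ 0.8920.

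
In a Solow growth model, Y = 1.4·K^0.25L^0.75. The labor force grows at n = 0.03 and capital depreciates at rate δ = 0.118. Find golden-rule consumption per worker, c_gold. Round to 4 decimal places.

The effective depreciation rate is n + δ = 0.03 + 0.118 = 0.148.
Golden rule sets MPK = n+δ: 0.25·1.4·k^(0.25−1) = 0.148, so k_gold = (0.25·1.4/0.148)^(1/0.75) ≈ 3.1507.
y_gold = 1.4·3.1507^0.25 ≈ 1.8652.
c_gold = y_gold − (n+δ)·k_gold = 1.8652 − 0.148·3.1507 ≈ 1.3989.

c_gold ≈ 1.3989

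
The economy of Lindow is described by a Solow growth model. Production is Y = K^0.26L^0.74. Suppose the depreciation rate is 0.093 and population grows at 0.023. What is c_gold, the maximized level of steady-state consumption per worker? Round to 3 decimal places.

c_gold ≈ 0.983

n + δ = 0.023 + 0.093 = 0.116.
At the golden rule the marginal product of capital equals n+δ: 0.26·k^(0.26−1) = 0.116. Solving, k_gold = (0.26/0.116)^(1/0.74) ≈ 2.9762.
y_gold = 2.9762^0.26 ≈ 1.3279.
c_gold = y_gold − (n+δ)·k_gold = 1.3279 − 0.116·2.9762 ≈ 0.9826.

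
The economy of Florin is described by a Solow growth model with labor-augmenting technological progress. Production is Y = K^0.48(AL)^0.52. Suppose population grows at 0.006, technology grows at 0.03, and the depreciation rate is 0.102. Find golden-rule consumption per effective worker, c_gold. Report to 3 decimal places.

c_gold ≈ 1.643

The effective depreciation rate is n + g + δ = 0.006 + 0.03 + 0.102 = 0.138.
Setting f'(k) = n+g+δ gives 0.48·k^(0.48−1) = 0.138, hence k_gold = (0.48/0.138)^(1/0.52) ≈ 10.9921.
y_gold = 10.9921^0.48 ≈ 3.1602.
c_gold = y_gold − (n+g+δ)·k_gold = 3.1602 − 0.138·10.9921 ≈ 1.6433.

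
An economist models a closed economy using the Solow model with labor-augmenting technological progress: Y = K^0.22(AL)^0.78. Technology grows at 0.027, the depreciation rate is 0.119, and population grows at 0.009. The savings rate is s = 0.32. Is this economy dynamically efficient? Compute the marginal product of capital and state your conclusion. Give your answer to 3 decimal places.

dynamically inefficient; MPK ≈ 0.107

The effective depreciation rate is n + g + δ = 0.009 + 0.027 + 0.119 = 0.155.
Steady-state k*: s·k^0.22 = 0.155·k gives k* = (0.32/0.155)^(1/0.78) ≈ 2.5329.
MPK = 0.22·2.5329^(-0.78) ≈ 0.1066.
MPK < n+g+δ = 0.155, so the economy is dynamically inefficient (over-saving).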